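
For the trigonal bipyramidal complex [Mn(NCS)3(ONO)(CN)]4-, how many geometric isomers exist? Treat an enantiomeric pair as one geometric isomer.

A trigonal bipyramid has two axial and three equatorial sites, which are chemically inequivalent.
There are 4 geometric isomers: ONO equatorial, CN axial; ONO axial, CN axial; ONO equatorial, CN equatorial; ONO axial, CN equatorial.

4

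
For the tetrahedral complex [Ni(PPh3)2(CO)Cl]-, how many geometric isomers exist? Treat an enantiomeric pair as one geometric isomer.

1

Only one geometric arrangement is possible.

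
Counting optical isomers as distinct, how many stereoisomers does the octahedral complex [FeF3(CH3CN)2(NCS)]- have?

3

The distinct arrangements are (3 in all): F mer, CH3CN trans; F fac, CH3CN cis; F mer, CH3CN cis.
Each arrangement has an internal mirror plane or centre of symmetry, so none is chiral.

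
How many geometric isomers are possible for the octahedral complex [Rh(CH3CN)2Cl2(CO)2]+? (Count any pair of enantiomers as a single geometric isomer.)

Working through the distinct placements yields 5 geometric isomers: CH3CN trans, Cl trans, CO trans; CH3CN trans, Cl cis, CO cis; CH3CN cis, Cl trans, CO cis; CH3CN cis, Cl cis, CO cis (chiral); CH3CN cis, Cl cis, CO trans.

5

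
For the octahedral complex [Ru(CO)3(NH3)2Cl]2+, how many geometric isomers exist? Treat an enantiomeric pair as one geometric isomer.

An octahedron has six vertices in three trans pairs; every non-trans pair is cis.
Working through the distinct placements yields 3 geometric isomers: CO mer, NH3 trans; CO mer, NH3 cis; CO fac, NH3 cis.

3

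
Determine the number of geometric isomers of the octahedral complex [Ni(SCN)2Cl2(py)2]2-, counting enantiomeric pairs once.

5

An octahedron has six vertices in three trans pairs; every non-trans pair is cis.
Systematic placement gives 5 geometric isomers: SCN trans, Cl trans, py trans; SCN cis, Cl trans, py cis; SCN cis, Cl cis, py trans; SCN cis, Cl cis, py cis (chiral); SCN trans, Cl cis, py cis.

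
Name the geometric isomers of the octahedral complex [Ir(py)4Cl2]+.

cis and trans

An octahedron has six vertices in three trans pairs; every non-trans pair is cis.
Working through the distinct placements yields 2 geometric isomers: Cl trans; Cl cis.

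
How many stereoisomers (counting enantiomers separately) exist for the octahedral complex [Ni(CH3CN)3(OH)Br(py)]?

The six octahedral sites form three mutually perpendicular trans pairs.
Working through the distinct placements yields 4 geometric isomers: CH3CN mer (3 arrangements); CH3CN fac (chiral).
One of these lacks any improper symmetry element and so occurs as an enantiomeric pair, giving 4 + 1 = 5 stereoisomers in total.

5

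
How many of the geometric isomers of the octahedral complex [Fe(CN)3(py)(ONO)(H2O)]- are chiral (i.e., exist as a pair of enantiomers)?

In an octahedral complex each vertex has one trans partner and four cis neighbours.
Systematic placement gives 4 geometric isomers: CN mer (3 arrangements); CN fac (chiral).
One of these lacks any improper symmetry element and so occurs as an enantiomeric pair, giving 4 + 1 = 5 stereoisomers in total.

1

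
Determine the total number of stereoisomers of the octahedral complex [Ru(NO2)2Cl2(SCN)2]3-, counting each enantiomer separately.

The six octahedral sites form three mutually perpendicular trans pairs.
There are 5 geometric isomers: NO2 trans, Cl trans, SCN trans; NO2 cis, Cl trans, SCN cis; NO2 cis, Cl cis, SCN trans; NO2 cis, Cl cis, SCN cis (chiral); NO2 trans, Cl cis, SCN cis.
One of these lacks any improper symmetry element and so occurs as an enantiomeric pair, giving 5 + 1 = 6 stereoisomers in total.

6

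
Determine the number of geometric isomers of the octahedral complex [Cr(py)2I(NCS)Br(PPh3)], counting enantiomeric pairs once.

9

An octahedron has six vertices in three trans pairs; every non-trans pair is cis.
Placing the ligands in turn and identifying arrangements related by rotation or reflection leaves 9 distinct geometric isomers.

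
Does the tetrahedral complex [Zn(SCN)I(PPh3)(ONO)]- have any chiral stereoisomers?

In a tetrahedral complex all four positions are equivalent and every pair of ligands is adjacent — there is no cis/trans distinction.
Only one geometric arrangement is possible; it has no improper symmetry element, so it exists as a pair of enantiomers (2 stereoisomers).

yes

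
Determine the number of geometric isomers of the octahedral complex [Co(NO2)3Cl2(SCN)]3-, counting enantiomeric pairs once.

3

Systematic placement gives 3 geometric isomers: NO2 mer, Cl trans; NO2 fac, Cl cis; NO2 mer, Cl cis.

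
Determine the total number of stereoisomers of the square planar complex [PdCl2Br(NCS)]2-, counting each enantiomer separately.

2

A square has two trans pairs of vertices; adjacent vertices are cis.
The distinct arrangements are (2 in all): Cl cis; Cl trans.
Each arrangement has an internal mirror plane or centre of symmetry, so none is chiral.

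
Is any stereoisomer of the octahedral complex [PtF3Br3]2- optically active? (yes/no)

There are 2 geometric isomers: F mer; F fac.
Each arrangement has an internal mirror plane or centre of symmetry, so none is chiral.

no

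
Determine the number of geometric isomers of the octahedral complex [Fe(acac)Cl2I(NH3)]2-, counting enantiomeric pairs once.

Each acac is bidentate and must span two cis positions.
Working through the distinct placements yields 4 geometric isomers: Cl trans; Cl cis (3 arrangements, 2 chiral).

4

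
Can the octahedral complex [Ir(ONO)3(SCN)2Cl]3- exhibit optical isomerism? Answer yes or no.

no

The six octahedral sites form three mutually perpendicular trans pairs.
Working through the distinct placements yields 3 geometric isomers: ONO mer, SCN trans; ONO fac, SCN cis; ONO mer, SCN cis.
Each arrangement has an internal mirror plane or centre of symmetry, so none is chiral.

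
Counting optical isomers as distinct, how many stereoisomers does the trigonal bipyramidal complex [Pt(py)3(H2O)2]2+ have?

A trigonal bipyramid has two axial and three equatorial sites, which are chemically inequivalent.
Systematic placement gives 3 geometric isomers: H2O both axial; H2O one axial, one equatorial; H2O both equatorial.
Each arrangement has an internal mirror plane or centre of symmetry, so none is chiral.

3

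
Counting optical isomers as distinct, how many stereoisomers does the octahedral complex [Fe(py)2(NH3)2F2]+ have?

An octahedron has six vertices in three trans pairs; every non-trans pair is cis.
The distinct arrangements are (5 in all): py trans, NH3 trans, F trans; py cis, NH3 cis, F trans; py trans, NH3 cis, F cis; py cis, NH3 cis, F cis (chiral); py cis, NH3 trans, F cis.
One of these lacks any improper symmetry element and so occurs as an enantiomeric pair, giving 5 + 1 = 6 stereoisomers in total.

6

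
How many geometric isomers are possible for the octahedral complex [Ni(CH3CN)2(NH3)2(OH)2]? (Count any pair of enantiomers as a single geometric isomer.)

There are 5 geometric isomers: CH3CN trans, NH3 trans, OH trans; CH3CN trans, NH3 cis, OH cis; CH3CN cis, NH3 cis, OH trans; CH3CN cis, NH3 cis, OH cis (chiral); CH3CN cis, NH3 trans, OH cis.

5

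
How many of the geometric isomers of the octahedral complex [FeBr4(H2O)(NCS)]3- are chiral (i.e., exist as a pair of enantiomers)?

In an octahedral complex each vertex has one trans partner and four cis neighbours.
Systematic placement gives 2 geometric isomers: H2O and NCS mutually trans; H2O and NCS mutually cis.
Each arrangement has an internal mirror plane or centre of symmetry, so none is chiral.

0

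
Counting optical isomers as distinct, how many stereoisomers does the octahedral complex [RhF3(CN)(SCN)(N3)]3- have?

5

In an octahedral complex each vertex has one trans partner and four cis neighbours.
The distinct arrangements are (4 in all): F mer (3 arrangements); F fac (chiral).
One of these lacks any improper symmetry element and so occurs as an enantiomeric pair, giving 4 + 1 = 5 stereoisomers in total.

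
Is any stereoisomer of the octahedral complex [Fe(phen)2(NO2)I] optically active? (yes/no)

yes

In an octahedral complex each vertex has one trans partner and four cis neighbours.
Each phen is bidentate and must span two cis positions.
There are 2 geometric isomers: NO2 and I mutually trans; NO2 and I mutually cis (chiral).
One of these lacks any improper symmetry element and so occurs as an enantiomeric pair, giving 2 + 1 = 3 stereoisomers in total.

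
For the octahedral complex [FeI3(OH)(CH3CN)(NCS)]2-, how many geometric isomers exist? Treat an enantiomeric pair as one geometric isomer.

4

An octahedron has six vertices in three trans pairs; every non-trans pair is cis.
Working through the distinct placements yields 4 geometric isomers: I mer (3 arrangements); I fac (chiral).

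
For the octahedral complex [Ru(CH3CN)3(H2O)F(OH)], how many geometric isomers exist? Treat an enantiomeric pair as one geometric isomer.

The six octahedral sites form three mutually perpendicular trans pairs.
The distinct arrangements are (4 in all): CH3CN mer (3 arrangements); CH3CN fac (chiral).

4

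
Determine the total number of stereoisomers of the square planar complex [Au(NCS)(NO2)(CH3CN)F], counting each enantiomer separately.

In a square planar complex each vertex has one trans partner and two cis neighbours.
The distinct arrangements are (3 in all): (CH3CN/NCS trans, F/NO2 trans); (CH3CN/NO2 trans, F/NCS trans); (CH3CN/F trans, NCS/NO2 trans).
Each arrangement has an internal mirror plane or centre of symmetry, so none is chiral.

3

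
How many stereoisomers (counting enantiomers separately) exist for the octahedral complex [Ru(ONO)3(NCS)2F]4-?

3

The distinct arrangements are (3 in all): ONO mer, NCS cis; ONO mer, NCS trans; ONO fac, NCS cis.
Each arrangement has an internal mirror plane or centre of symmetry, so none is chiral.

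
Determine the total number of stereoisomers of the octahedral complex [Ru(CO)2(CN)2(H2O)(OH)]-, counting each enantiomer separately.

An octahedron has six vertices in three trans pairs; every non-trans pair is cis.
Systematic placement gives 6 geometric isomers: CO trans, CN trans; CO cis, CN trans; CO cis, CN cis (3 arrangements, 2 chiral); CO trans, CN cis.
Of these, 2 lack any improper symmetry element and so occur as enantiomeric pairs, giving 6 + 2 = 8 stereoisomers in total.

8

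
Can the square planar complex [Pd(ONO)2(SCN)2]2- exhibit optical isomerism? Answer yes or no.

no

A square has two trans pairs of vertices; adjacent vertices are cis.
The distinct arrangements are (2 in all): ONO cis; ONO trans.
Each arrangement has an internal mirror plane or centre of symmetry, so none is chiral.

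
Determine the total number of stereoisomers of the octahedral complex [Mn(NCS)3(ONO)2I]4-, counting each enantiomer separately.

An octahedron has six vertices in three trans pairs; every non-trans pair is cis.
The distinct arrangements are (3 in all): NCS mer, ONO trans; NCS fac, ONO cis; NCS mer, ONO cis.
Each arrangement has an internal mirror plane or centre of symmetry, so none is chiral.

3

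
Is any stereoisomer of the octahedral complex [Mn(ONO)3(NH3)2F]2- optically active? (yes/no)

Systematic placement gives 3 geometric isomers: ONO mer, NH3 cis; ONO mer, NH3 trans; ONO fac, NH3 cis.
Each arrangement has an internal mirror plane or centre of symmetry, so none is chiral.

no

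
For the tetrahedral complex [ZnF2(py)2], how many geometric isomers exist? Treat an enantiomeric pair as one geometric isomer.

All four vertices of a tetrahedron are equivalent and mutually adjacent, so cis/trans isomerism cannot arise.
Only one geometric arrangement is possible.

1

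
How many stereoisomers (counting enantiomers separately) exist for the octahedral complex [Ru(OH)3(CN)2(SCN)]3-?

3

An octahedron has six vertices in three trans pairs; every non-trans pair is cis.
There are 3 geometric isomers: OH mer, CN trans; OH fac, CN cis; OH mer, CN cis.
Each arrangement has an internal mirror plane or centre of symmetry, so none is chiral.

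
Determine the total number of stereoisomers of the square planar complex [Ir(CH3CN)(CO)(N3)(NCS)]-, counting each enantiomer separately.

3

In a square planar complex each vertex has one trans partner and two cis neighbours.
The distinct arrangements are (3 in all): (CH3CN/N3 trans, CO/NCS trans); (CH3CN/NCS trans, CO/N3 trans); (CH3CN/CO trans, N3/NCS trans).
Each arrangement has an internal mirror plane or centre of symmetry, so none is chiral.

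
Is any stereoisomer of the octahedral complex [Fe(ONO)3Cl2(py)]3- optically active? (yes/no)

no

The six octahedral sites form three mutually perpendicular trans pairs.
The distinct arrangements are (3 in all): ONO mer, Cl trans; ONO fac, Cl cis; ONO mer, Cl cis.
Each arrangement has an internal mirror plane or centre of symmetry, so none is chiral.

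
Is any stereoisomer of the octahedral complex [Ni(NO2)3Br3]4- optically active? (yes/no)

no

The six octahedral sites form three mutually perpendicular trans pairs.
Systematic placement gives 2 geometric isomers: NO2 mer; NO2 fac.
Each arrangement has an internal mirror plane or centre of symmetry, so none is chiral.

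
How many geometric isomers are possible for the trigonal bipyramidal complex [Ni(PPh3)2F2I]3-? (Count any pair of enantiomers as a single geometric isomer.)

A trigonal bipyramid has two axial and three equatorial sites, which are chemically inequivalent.
Systematic enumeration (placing each ligand type in turn and discarding arrangements equivalent by rotation or reflection) gives 5 geometric isomers.

5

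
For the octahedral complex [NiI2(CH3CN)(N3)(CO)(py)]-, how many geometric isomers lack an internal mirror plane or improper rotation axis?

The six octahedral sites form three mutually perpendicular trans pairs.
Systematic enumeration (placing each ligand type in turn and discarding arrangements equivalent by rotation or reflection) gives 9 geometric isomers.
Of these, 6 lack any improper symmetry element and so occur as enantiomeric pairs, giving 9 + 6 = 15 stereoisomers in total.

6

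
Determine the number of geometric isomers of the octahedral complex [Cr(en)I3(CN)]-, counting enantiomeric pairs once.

2

An octahedron has six vertices in three trans pairs; every non-trans pair is cis.
Each en is bidentate and must span two cis positions.
The distinct arrangements are (2 in all): I fac; I mer.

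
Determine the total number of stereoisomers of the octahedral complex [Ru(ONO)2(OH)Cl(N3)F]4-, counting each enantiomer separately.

Placing the ligands in turn and identifying arrangements related by rotation or reflection leaves 9 distinct geometric isomers.
Of these, 6 lack any improper symmetry element and so occur as enantiomeric pairs, giving 9 + 6 = 15 stereoisomers in total.

15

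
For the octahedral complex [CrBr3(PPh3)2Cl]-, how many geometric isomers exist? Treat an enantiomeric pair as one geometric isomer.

3

An octahedron has six vertices in three trans pairs; every non-trans pair is cis.
Working through the distinct placements yields 3 geometric isomers: Br mer, PPh3 trans; Br mer, PPh3 cis; Br fac, PPh3 cis.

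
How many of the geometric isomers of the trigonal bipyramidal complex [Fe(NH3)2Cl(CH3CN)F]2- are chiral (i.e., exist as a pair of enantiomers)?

A trigonal bipyramid has two axial and three equatorial sites, which are chemically inequivalent.
Systematic enumeration (placing each ligand type in turn and discarding arrangements equivalent by rotation or reflection) gives 7 geometric isomers.
Of these, 3 lack any improper symmetry element and so occur as enantiomeric pairs, giving 7 + 3 = 10 stereoisomers in total.

3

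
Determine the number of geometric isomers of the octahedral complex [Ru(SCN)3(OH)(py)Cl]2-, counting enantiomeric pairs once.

4

Working through the distinct placements yields 4 geometric isomers: SCN mer (3 arrangements); SCN fac (chiral).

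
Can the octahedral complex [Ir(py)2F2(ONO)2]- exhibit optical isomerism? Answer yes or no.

yes

An octahedron has six vertices in three trans pairs; every non-trans pair is cis.
Working through the distinct placements yields 5 geometric isomers: py trans, F trans, ONO trans; py cis, F trans, ONO cis; py trans, F cis, ONO cis; py cis, F cis, ONO cis (chiral); py cis, F cis, ONO trans.
One of these lacks any improper symmetry element and so occurs as an enantiomeric pair, giving 5 + 1 = 6 stereoisomers in total.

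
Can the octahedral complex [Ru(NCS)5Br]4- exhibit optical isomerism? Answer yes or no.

no

The six octahedral sites form three mutually perpendicular trans pairs.
Only one geometric arrangement is possible.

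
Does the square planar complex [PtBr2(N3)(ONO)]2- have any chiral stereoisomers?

no

A square has two trans pairs of vertices; adjacent vertices are cis.
There are 2 geometric isomers: Br cis; Br trans.
Each arrangement has an internal mirror plane or centre of symmetry, so none is chiral.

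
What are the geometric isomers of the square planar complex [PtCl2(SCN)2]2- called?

A square has two trans pairs of vertices; adjacent vertices are cis.
The distinct arrangements are (2 in all): Cl cis; Cl trans.

cis and trans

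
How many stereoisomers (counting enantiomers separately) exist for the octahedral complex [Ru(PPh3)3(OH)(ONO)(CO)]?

5

Systematic placement gives 4 geometric isomers: PPh3 mer (3 arrangements); PPh3 fac (chiral).
One of these lacks any improper symmetry element and so occurs as an enantiomeric pair, giving 4 + 1 = 5 stereoisomers in total.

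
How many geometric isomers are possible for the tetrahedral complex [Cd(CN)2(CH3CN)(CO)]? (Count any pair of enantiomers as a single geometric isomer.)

1

In a tetrahedral complex all four positions are equivalent and every pair of ligands is adjacent — there is no cis/trans distinction.
Only one geometric arrangement is possible.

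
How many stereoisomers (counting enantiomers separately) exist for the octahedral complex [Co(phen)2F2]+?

3

Each phen is bidentate and must span two cis positions.
Working through the distinct placements yields 2 geometric isomers: F trans; F cis (chiral).
One of these lacks any improper symmetry element and so occurs as an enantiomeric pair, giving 2 + 1 = 3 stereoisomers in total.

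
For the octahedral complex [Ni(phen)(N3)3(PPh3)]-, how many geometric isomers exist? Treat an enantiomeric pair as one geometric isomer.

2

In an octahedral complex each vertex has one trans partner and four cis neighbours.
Each phen is bidentate and must span two cis positions.
The distinct arrangements are (2 in all): N3 mer; N3 fac.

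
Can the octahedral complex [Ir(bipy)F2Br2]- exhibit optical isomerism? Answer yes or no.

yes

In an octahedral complex each vertex has one trans partner and four cis neighbours.
Each bipy is bidentate and must span two cis positions.
Systematic placement gives 3 geometric isomers: F cis, Br trans; F cis, Br cis (chiral); F trans, Br cis.
One of these lacks any improper symmetry element and so occurs as an enantiomeric pair, giving 3 + 1 = 4 stereoisomers in total.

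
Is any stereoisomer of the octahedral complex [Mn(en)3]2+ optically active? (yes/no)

yes

In an octahedral complex each vertex has one trans partner and four cis neighbours.
Each en is bidentate and must span two cis positions.
Only one geometric arrangement is possible; it has no improper symmetry element, so it exists as a pair of enantiomers (2 stereoisomers).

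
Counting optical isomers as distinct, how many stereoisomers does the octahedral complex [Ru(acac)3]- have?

2

In an octahedral complex each vertex has one trans partner and four cis neighbours.
Each acac is bidentate and must span two cis positions.
Only one geometric arrangement is possible; it has no improper symmetry element, so it exists as a pair of enantiomers (2 stereoisomers).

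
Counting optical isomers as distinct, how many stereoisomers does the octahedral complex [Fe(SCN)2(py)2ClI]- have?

An octahedron has six vertices in three trans pairs; every non-trans pair is cis.
Systematic placement gives 6 geometric isomers: SCN trans, py trans; SCN cis, py cis (3 arrangements, 2 chiral); SCN cis, py trans; SCN trans, py cis.
Of these, 2 lack any improper symmetry element and so occur as enantiomeric pairs, giving 6 + 2 = 8 stereoisomers in total.

8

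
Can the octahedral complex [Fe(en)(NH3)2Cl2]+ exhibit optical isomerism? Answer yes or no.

yes

The six octahedral sites form three mutually perpendicular trans pairs.
Each en is bidentate and must span two cis positions.
The distinct arrangements are (3 in all): NH3 cis, Cl trans; NH3 cis, Cl cis (chiral); NH3 trans, Cl cis.
One of these lacks any improper symmetry element and so occurs as an enantiomeric pair, giving 3 + 1 = 4 stereoisomers in total.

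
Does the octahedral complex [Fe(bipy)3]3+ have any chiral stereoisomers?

An octahedron has six vertices in three trans pairs; every non-trans pair is cis.
Each bipy is bidentate and must span two cis positions.
Only one geometric arrangement is possible; it has no improper symmetry element, so it exists as a pair of enantiomers (2 stereoisomers).

yes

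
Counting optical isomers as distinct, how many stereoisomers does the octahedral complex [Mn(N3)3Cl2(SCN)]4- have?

3

The six octahedral sites form three mutually perpendicular trans pairs.
Systematic placement gives 3 geometric isomers: N3 mer, Cl trans; N3 fac, Cl cis; N3 mer, Cl cis.
Each arrangement has an internal mirror plane or centre of symmetry, so none is chiral.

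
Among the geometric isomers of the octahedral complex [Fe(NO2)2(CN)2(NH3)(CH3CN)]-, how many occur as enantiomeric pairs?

The six octahedral sites form three mutually perpendicular trans pairs.
The distinct arrangements are (6 in all): NO2 trans, CN cis; NO2 cis, CN cis (3 arrangements, 2 chiral); NO2 trans, CN trans; NO2 cis, CN trans.
Of these, 2 lack any improper symmetry element and so occur as enantiomeric pairs, giving 6 + 2 = 8 stereoisomers in total.

2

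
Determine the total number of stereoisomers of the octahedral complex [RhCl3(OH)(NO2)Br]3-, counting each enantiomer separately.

5

There are 4 geometric isomers: Cl mer (3 arrangements); Cl fac (chiral).
One of these lacks any improper symmetry element and so occurs as an enantiomeric pair, giving 4 + 1 = 5 stereoisomers in total.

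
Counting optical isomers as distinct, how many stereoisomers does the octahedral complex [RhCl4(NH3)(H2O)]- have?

In an octahedral complex each vertex has one trans partner and four cis neighbours.
The distinct arrangements are (2 in all): NH3 and H2O mutually trans; NH3 and H2O mutually cis.
Each arrangement has an internal mirror plane or centre of symmetry, so none is chiral.

2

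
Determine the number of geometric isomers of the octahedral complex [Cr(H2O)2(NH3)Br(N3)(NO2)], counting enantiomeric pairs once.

An octahedron has six vertices in three trans pairs; every non-trans pair is cis.
Exhaustive case analysis gives 9 geometric isomers.

9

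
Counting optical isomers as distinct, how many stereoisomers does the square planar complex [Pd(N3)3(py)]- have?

A square has two trans pairs of vertices; adjacent vertices are cis.
Only one geometric arrangement is possible.

1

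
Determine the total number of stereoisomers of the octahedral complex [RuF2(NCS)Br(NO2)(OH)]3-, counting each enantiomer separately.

An octahedron has six vertices in three trans pairs; every non-trans pair is cis.
Exhaustive case analysis gives 9 geometric isomers.
Of these, 6 lack any improper symmetry element and so occur as enantiomeric pairs, giving 9 + 6 = 15 stereoisomers in total.

15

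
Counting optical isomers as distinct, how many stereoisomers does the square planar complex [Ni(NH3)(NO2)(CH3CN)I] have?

3

Systematic placement gives 3 geometric isomers: (CH3CN/NH3 trans, I/NO2 trans); (CH3CN/NO2 trans, I/NH3 trans); (CH3CN/I trans, NH3/NO2 trans).
Each arrangement has an internal mirror plane or centre of symmetry, so none is chiral.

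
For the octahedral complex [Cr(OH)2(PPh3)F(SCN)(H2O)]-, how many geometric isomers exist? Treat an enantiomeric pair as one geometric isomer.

9

The six octahedral sites form three mutually perpendicular trans pairs.
Systematic enumeration (placing each ligand type in turn and discarding arrangements equivalent by rotation or reflection) gives 9 geometric isomers.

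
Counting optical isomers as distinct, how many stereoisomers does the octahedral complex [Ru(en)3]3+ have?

An octahedron has six vertices in three trans pairs; every non-trans pair is cis.
Each en is bidentate and must span two cis positions.
Only one geometric arrangement is possible; it has no improper symmetry element, so it exists as a pair of enantiomers (2 stereoisomers).

2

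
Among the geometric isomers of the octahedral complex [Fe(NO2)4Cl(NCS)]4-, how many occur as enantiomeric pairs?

The six octahedral sites form three mutually perpendicular trans pairs.
Systematic placement gives 2 geometric isomers: Cl and NCS mutually trans; Cl and NCS mutually cis.
Each arrangement has an internal mirror plane or centre of symmetry, so none is chiral.

0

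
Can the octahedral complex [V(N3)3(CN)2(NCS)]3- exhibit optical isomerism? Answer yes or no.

no

In an octahedral complex each vertex has one trans partner and four cis neighbours.
Systematic placement gives 3 geometric isomers: N3 mer, CN trans; N3 fac, CN cis; N3 mer, CN cis.
Each arrangement has an internal mirror plane or centre of symmetry, so none is chiral.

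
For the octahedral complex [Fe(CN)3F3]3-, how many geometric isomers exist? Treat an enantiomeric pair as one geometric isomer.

An octahedron has six vertices in three trans pairs; every non-trans pair is cis.
Working through the distinct placements yields 2 geometric isomers: CN mer; CN fac.

2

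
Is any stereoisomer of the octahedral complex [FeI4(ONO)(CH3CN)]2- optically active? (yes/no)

no

The six octahedral sites form three mutually perpendicular trans pairs.
Systematic placement gives 2 geometric isomers: ONO and CH3CN mutually cis; ONO and CH3CN mutually trans.
Each arrangement has an internal mirror plane or centre of symmetry, so none is chiral.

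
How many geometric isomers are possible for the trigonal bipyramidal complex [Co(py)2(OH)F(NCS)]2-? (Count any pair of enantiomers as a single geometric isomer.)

7

In a trigonal bipyramid the two axial positions differ from the three equatorial ones.
Systematic enumeration (placing each ligand type in turn and discarding arrangements equivalent by rotation or reflection) gives 7 geometric isomers.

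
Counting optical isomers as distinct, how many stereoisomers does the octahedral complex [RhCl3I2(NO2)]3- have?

3

An octahedron has six vertices in three trans pairs; every non-trans pair is cis.
Working through the distinct placements yields 3 geometric isomers: Cl mer, I cis; Cl mer, I trans; Cl fac, I cis.
Each arrangement has an internal mirror plane or centre of symmetry, so none is chiral.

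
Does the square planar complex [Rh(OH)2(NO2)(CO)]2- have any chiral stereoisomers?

no

A square has two trans pairs of vertices; adjacent vertices are cis.
The distinct arrangements are (2 in all): OH cis; OH trans.
Each arrangement has an internal mirror plane or centre of symmetry, so none is chiral.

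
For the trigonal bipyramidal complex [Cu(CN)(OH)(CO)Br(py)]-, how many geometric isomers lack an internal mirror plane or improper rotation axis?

10

In a trigonal bipyramid the two axial positions differ from the three equatorial ones.
Exhaustive case analysis gives 10 geometric isomers.
Of these, 10 lack any improper symmetry element and so occur as enantiomeric pairs, giving 10 + 10 = 20 stereoisomers in total.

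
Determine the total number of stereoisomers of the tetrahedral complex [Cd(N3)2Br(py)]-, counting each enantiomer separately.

In a tetrahedral complex all four positions are equivalent and every pair of ligands is adjacent — there is no cis/trans distinction.
Only one geometric arrangement is possible.

1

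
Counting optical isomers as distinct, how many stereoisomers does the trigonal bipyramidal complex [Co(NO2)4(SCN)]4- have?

2

A trigonal bipyramid has two axial and three equatorial sites, which are chemically inequivalent.
There are 2 geometric isomers: SCN equatorial; SCN axial.
Each arrangement has an internal mirror plane or centre of symmetry, so none is chiral.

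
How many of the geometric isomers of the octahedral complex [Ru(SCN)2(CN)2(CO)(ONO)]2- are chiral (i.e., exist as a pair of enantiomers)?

2

The six octahedral sites form three mutually perpendicular trans pairs.
Systematic placement gives 6 geometric isomers: SCN trans, CN trans; SCN cis, CN trans; SCN trans, CN cis; SCN cis, CN cis (3 arrangements, 2 chiral).
Of these, 2 lack any improper symmetry element and so occur as enantiomeric pairs, giving 6 + 2 = 8 stereoisomers in total.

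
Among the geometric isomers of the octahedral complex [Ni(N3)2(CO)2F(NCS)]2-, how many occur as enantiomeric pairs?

2

The six octahedral sites form three mutually perpendicular trans pairs.
Systematic placement gives 6 geometric isomers: N3 cis, CO trans; N3 trans, CO trans; N3 cis, CO cis (3 arrangements, 2 chiral); N3 trans, CO cis.
Of these, 2 lack any improper symmetry element and so occur as enantiomeric pairs, giving 6 + 2 = 8 stereoisomers in total.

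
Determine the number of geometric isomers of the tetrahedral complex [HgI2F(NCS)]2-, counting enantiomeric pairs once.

1

All four vertices of a tetrahedron are equivalent and mutually adjacent, so cis/trans isomerism cannot arise.
Only one geometric arrangement is possible.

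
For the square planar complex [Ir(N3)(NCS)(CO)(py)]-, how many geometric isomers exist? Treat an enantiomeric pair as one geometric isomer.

3

Systematic placement gives 3 geometric isomers: (CO/NCS trans, N3/py trans); (CO/py trans, N3/NCS trans); (CO/N3 trans, NCS/py trans).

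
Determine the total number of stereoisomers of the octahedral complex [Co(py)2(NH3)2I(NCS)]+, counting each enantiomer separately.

The six octahedral sites form three mutually perpendicular trans pairs.
Systematic placement gives 6 geometric isomers: py trans, NH3 trans; py cis, NH3 cis (3 arrangements, 2 chiral); py trans, NH3 cis; py cis, NH3 trans.
Of these, 2 lack any improper symmetry element and so occur as enantiomeric pairs, giving 6 + 2 = 8 stereoisomers in total.

8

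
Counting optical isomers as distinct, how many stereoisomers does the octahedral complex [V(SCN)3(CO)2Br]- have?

In an octahedral complex each vertex has one trans partner and four cis neighbours.
There are 3 geometric isomers: SCN mer, CO cis; SCN mer, CO trans; SCN fac, CO cis.
Each arrangement has an internal mirror plane or centre of symmetry, so none is chiral.

3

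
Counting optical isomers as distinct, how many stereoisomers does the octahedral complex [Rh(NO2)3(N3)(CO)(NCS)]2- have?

Working through the distinct placements yields 4 geometric isomers: NO2 mer (3 arrangements); NO2 fac (chiral).
One of these lacks any improper symmetry element and so occurs as an enantiomeric pair, giving 4 + 1 = 5 stereoisomers in total.

5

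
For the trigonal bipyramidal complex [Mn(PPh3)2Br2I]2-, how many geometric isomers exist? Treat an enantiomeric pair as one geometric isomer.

A trigonal bipyramid has two axial and three equatorial sites, which are chemically inequivalent.
Placing the ligands in turn and identifying arrangements related by rotation or reflection leaves 5 distinct geometric isomers.

5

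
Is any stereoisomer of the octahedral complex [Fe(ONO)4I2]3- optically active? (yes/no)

no

Working through the distinct placements yields 2 geometric isomers: I trans; I cis.
Each arrangement has an internal mirror plane or centre of symmetry, so none is chiral.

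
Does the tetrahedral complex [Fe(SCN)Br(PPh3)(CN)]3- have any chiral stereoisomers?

yes

Only one geometric arrangement is possible; it has no improper symmetry element, so it exists as a pair of enantiomers (2 stereoisomers).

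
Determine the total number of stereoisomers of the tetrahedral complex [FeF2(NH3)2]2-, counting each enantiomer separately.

In a tetrahedral complex all four positions are equivalent and every pair of ligands is adjacent — there is no cis/trans distinction.
Only one geometric arrangement is possible.

1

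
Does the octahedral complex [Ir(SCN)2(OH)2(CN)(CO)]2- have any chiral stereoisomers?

yes

In an octahedral complex each vertex has one trans partner and four cis neighbours.
The distinct arrangements are (6 in all): SCN trans, OH trans; SCN cis, OH cis (3 arrangements, 2 chiral); SCN trans, OH cis; SCN cis, OH trans.
Of these, 2 lack any improper symmetry element and so occur as enantiomeric pairs, giving 6 + 2 = 8 stereoisomers in total.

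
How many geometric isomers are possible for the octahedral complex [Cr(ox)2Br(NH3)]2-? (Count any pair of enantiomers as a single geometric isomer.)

Each ox is bidentate and must span two cis positions.
Working through the distinct placements yields 2 geometric isomers: Br and NH3 mutually trans; Br and NH3 mutually cis (chiral).

2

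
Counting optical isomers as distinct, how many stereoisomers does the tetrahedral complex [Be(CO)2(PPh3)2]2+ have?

All four vertices of a tetrahedron are equivalent and mutually adjacent, so cis/trans isomerism cannot arise.
Only one geometric arrangement is possible.

1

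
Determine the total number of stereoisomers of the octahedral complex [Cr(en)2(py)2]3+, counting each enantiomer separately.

Each en is bidentate and must span two cis positions.
The distinct arrangements are (2 in all): py trans; py cis (chiral).
One of these lacks any improper symmetry element and so occurs as an enantiomeric pair, giving 2 + 1 = 3 stereoisomers in total.

3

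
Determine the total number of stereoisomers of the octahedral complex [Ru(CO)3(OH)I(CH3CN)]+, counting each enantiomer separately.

5

An octahedron has six vertices in three trans pairs; every non-trans pair is cis.
There are 4 geometric isomers: CO mer (3 arrangements); CO fac (chiral).
One of these lacks any improper symmetry element and so occurs as an enantiomeric pair, giving 4 + 1 = 5 stereoisomers in total.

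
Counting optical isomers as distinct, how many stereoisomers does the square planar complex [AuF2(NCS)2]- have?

2

Working through the distinct placements yields 2 geometric isomers: F cis; F trans.
Each arrangement has an internal mirror plane or centre of symmetry, so none is chiral.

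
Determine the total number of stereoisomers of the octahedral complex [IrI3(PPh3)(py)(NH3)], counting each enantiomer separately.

5

The six octahedral sites form three mutually perpendicular trans pairs.
The distinct arrangements are (4 in all): I mer (3 arrangements); I fac (chiral).
One of these lacks any improper symmetry element and so occurs as an enantiomeric pair, giving 4 + 1 = 5 stereoisomers in total.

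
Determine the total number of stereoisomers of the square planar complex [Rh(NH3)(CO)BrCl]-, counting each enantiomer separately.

There are 3 geometric isomers: (Br/Cl trans, CO/NH3 trans); (Br/NH3 trans, CO/Cl trans); (Br/CO trans, Cl/NH3 trans).
Each arrangement has an internal mirror plane or centre of symmetry, so none is chiral.

3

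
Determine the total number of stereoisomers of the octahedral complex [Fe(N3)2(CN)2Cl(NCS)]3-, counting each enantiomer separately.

8

An octahedron has six vertices in three trans pairs; every non-trans pair is cis.
There are 6 geometric isomers: N3 cis, CN trans; N3 trans, CN trans; N3 cis, CN cis (3 arrangements, 2 chiral); N3 trans, CN cis.
Of these, 2 lack any improper symmetry element and so occur as enantiomeric pairs, giving 6 + 2 = 8 stereoisomers in total.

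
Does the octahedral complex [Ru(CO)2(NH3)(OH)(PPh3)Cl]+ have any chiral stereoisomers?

yes

Systematic enumeration (placing each ligand type in turn and discarding arrangements equivalent by rotation or reflection) gives 9 geometric isomers.
Of these, 6 lack any improper symmetry element and so occur as enantiomeric pairs, giving 9 + 6 = 15 stereoisomers in total.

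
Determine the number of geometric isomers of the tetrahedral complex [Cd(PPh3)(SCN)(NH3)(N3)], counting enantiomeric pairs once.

All four vertices of a tetrahedron are equivalent and mutually adjacent, so cis/trans isomerism cannot arise.
Only one geometric arrangement is possible; it has no improper symmetry element, so it exists as a pair of enantiomers (2 stereoisomers).

1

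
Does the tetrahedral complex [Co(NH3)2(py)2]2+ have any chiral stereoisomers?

no

All four vertices of a tetrahedron are equivalent and mutually adjacent, so cis/trans isomerism cannot arise.
Only one geometric arrangement is possible.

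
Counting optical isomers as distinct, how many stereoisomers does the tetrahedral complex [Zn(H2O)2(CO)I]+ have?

1

All four vertices of a tetrahedron are equivalent and mutually adjacent, so cis/trans isomerism cannot arise.
Only one geometric arrangement is possible.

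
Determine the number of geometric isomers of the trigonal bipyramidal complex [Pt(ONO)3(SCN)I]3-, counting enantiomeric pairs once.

In a trigonal bipyramid the two axial positions differ from the three equatorial ones.
Systematic placement gives 4 geometric isomers: SCN equatorial, I axial; SCN axial, I axial; SCN equatorial, I equatorial; SCN axial, I equatorial.

4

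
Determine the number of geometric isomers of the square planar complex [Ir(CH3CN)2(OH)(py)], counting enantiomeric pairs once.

2

In a square planar complex each vertex has one trans partner and two cis neighbours.
Systematic placement gives 2 geometric isomers: CH3CN cis; CH3CN trans.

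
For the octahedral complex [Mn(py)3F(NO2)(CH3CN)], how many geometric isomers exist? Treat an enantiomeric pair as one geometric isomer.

An octahedron has six vertices in three trans pairs; every non-trans pair is cis.
Working through the distinct placements yields 4 geometric isomers: py mer (3 arrangements); py fac (chiral).

4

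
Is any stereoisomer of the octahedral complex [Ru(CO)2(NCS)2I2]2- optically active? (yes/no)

The six octahedral sites form three mutually perpendicular trans pairs.
Working through the distinct placements yields 5 geometric isomers: CO trans, NCS trans, I trans; CO trans, NCS cis, I cis; CO cis, NCS trans, I cis; CO cis, NCS cis, I cis (chiral); CO cis, NCS cis, I trans.
One of these lacks any improper symmetry element and so occurs as an enantiomeric pair, giving 5 + 1 = 6 stereoisomers in total.

yes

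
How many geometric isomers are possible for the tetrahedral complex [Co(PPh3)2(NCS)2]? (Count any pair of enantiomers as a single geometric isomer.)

1

Only one geometric arrangement is possible.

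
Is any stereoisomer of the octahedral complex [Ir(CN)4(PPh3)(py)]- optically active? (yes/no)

no

In an octahedral complex each vertex has one trans partner and four cis neighbours.
Systematic placement gives 2 geometric isomers: PPh3 and py mutually trans; PPh3 and py mutually cis.
Each arrangement has an internal mirror plane or centre of symmetry, so none is chiral.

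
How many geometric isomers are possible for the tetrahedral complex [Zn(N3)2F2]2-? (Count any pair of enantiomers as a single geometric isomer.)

1

All four vertices of a tetrahedron are equivalent and mutually adjacent, so cis/trans isomerism cannot arise.
Only one geometric arrangement is possible.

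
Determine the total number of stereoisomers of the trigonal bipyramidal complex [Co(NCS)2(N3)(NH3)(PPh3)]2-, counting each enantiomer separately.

10

In a trigonal bipyramid the two axial positions differ from the three equatorial ones.
Exhaustive case analysis gives 7 geometric isomers.
Of these, 3 lack any improper symmetry element and so occur as enantiomeric pairs, giving 7 + 3 = 10 stereoisomers in total.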